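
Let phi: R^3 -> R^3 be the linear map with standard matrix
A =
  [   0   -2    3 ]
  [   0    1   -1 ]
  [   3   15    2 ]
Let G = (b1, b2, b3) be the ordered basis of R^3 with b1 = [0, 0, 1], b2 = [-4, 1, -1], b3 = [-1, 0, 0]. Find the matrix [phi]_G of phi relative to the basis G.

[[1, 3, -3], [-1, 2, 0], [1, -3, 0]]

With P the matrix whose columns are b1, ..., b3, [phi]_G = P^(-1) A P.
Column by column: phi(b1) = A b1 = [3, -1, 2]; its G-coordinates [1, -1, 1] give column 1.
Continuing for each basis vector yields [phi]_G = [[1, 3, -3], [-1, 2, 0], [1, -3, 0]].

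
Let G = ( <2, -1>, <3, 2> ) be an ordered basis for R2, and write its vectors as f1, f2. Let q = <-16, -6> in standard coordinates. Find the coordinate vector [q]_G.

<-2, -4>

[q]_G is the unique c with M c = q, where M has columns f1, f2.
System: 2c_1 + 3c_2 = -16, -c_1 + 2c_2 = -6; solving gives c_1 = -2, c_2 = -4.
Check: -2f1 - 4f2 = <-16, -6>.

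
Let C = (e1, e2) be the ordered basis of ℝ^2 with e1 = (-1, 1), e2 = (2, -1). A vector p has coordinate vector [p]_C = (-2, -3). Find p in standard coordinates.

(-4, 1)

By definition p = -2e1 - 3e2.
Summing componentwise gives (-4, 1).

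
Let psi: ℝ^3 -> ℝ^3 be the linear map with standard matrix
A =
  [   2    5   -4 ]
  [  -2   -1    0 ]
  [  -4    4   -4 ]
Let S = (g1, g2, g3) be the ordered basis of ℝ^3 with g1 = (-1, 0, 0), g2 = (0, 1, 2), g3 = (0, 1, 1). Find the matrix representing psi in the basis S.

Let P have columns g1, ..., g3. Then [psi]_S = P^(-1) A P.
Here det P = 1, so P^(-1) is integer; computing A P first and then P^(-1)(A P) gives [[2, 3, -1], [2, -3, 1], [0, 2, -2]].

[[2, 3, -1], [2, -3, 1], [0, 2, -2]]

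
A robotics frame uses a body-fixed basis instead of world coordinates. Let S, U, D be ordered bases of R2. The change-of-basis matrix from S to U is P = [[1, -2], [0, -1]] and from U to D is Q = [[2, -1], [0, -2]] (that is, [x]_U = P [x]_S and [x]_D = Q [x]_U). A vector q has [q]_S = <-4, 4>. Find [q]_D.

<-20, 8>

First [q]_U = P [q]_S = <-12, -4>.
Then [q]_D = Q [q]_U = <-20, 8>.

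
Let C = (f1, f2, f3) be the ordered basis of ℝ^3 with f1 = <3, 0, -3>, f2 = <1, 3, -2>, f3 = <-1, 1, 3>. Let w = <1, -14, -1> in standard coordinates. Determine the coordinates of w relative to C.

We seek scalars with c_1 f1 + ... + c_3 f3 = w; equivalently solve M c = w where the columns of M are f1, ..., f3.
Row-reducing the augmented matrix [M | w] gives c = (1, -4, -2).
Check: f1 - 4f2 - 2f3 = <1, -14, -1>.

<1, -4, -2>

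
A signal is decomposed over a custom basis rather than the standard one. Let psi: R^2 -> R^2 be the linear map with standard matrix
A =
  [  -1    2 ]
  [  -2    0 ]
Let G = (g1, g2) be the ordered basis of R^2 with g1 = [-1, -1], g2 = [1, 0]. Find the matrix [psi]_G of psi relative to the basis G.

[[-2, 2], [-3, 1]]

The j-th column of [psi]_G is [psi(gj)]_G.
psi(g1) = A g1 = [-1, 2] = -2g1 - 3g2, so column 1 is [-2, -3].
Repeating for g2 and assembling the columns gives [[-2, 2], [-3, 1]].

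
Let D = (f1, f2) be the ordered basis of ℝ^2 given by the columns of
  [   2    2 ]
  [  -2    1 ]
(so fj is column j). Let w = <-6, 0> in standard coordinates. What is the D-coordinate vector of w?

We seek scalars with c_1 f1 + c_2 f2 = w; equivalently solve M c = w where the columns of M are f1, f2.
System: 2c_1 + 2c_2 = -6, -2c_1 + c_2 = 0; solving gives c_1 = -1, c_2 = -2.
Check: -f1 - 2f2 = <-6, 0>.

<-1, -2>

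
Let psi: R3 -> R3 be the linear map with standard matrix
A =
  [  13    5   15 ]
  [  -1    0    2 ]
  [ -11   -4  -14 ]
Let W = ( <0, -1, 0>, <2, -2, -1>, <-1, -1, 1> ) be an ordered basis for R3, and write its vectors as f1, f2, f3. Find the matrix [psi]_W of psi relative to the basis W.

Let P have columns f1, ..., f3. Then [psi]_W = P^(-1) A P.
Here det P = 1, so P^(-1) is integer; computing A P first and then P^(-1)(A P) gives [[-1, 1, 2], [-1, 1, -2], [3, 1, -1]].

[[-1, 1, 2], [-1, 1, -2], [3, 1, -1]]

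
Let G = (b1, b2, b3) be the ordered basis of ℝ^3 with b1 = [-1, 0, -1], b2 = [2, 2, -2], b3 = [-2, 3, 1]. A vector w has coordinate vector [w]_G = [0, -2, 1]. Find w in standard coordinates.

w = M [w]_G, where M has columns b1, ..., b3.
Carrying out the matrix-vector product, w = [-6, -1, 5].

[-6, -1, 5]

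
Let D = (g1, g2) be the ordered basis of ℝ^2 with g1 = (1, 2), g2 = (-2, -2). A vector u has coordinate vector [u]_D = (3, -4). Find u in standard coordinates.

(11, 14)

The coordinates say u = 3g1 - 4g2; adding the scaled basis vectors gives (11, 14).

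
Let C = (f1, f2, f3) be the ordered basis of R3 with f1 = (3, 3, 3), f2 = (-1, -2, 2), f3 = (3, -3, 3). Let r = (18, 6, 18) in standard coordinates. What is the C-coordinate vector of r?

(4, 0, 2)

Write r = c_1 f1 + ... + c_3 f3 and solve for the c_i.
Row-reducing the augmented matrix [M | r] gives c = (4, 0, 2).
Check: 4f1 + 0·f2 + 2f3 = (18, 6, 18).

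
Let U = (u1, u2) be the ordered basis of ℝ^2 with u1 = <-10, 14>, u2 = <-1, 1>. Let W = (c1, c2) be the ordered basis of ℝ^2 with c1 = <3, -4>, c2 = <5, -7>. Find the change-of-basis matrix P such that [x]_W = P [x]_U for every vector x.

Column j of P is [uj]_W, since P maps U-coordinates to W-coordinates.
Expressing u1 in W: u1 = 0·c1 - 2c2, so column 1 of P is <0, -2>.
Doing the same for each uj gives P = [[0, -2], [-2, 1]].

[[0, -2], [-2, 1]]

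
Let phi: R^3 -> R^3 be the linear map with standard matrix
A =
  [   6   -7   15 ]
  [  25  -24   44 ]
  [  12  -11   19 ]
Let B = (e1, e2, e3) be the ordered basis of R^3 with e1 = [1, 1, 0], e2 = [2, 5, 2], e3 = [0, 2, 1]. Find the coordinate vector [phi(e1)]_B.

[-1, 0, 1]

Compute phi(e1) = A e1 = [-1, 1, 1] in standard coordinates.
Then write this in B-coordinates: solve for y in y_1 e1 + ... + y_3 e3 = [-1, 1, 1].
This gives y = [-1, 0, 1], which is column 1 of [phi]_B.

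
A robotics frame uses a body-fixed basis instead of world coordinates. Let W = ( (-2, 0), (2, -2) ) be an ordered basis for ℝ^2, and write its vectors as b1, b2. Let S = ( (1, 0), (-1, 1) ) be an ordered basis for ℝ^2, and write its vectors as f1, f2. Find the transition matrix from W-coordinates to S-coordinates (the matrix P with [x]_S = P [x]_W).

[[-2, 0], [0, -2]]

Column j of P is [bj]_S, since P maps W-coordinates to S-coordinates.
Expressing b1 in S: b1 = -2f1 + 0·f2, so column 1 of P is (-2, 0).
Doing the same for each bj gives P = [[-2, 0], [0, -2]].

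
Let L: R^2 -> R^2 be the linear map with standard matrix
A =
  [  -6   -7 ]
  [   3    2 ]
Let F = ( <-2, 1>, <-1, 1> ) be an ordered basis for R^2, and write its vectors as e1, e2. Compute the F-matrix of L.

Let P have columns e1, e2. Then [L]_F = P^(-1) A P.
Here det P = -1, so P^(-1) is integer; computing A P first and then P^(-1)(A P) gives [[-1, 2], [-3, -3]].

[[-1, 2], [-3, -3]]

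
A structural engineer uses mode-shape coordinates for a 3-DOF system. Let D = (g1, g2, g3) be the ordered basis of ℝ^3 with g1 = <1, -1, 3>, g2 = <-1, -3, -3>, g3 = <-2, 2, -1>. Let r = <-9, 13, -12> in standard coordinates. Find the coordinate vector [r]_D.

We seek scalars with c_1 g1 + ... + c_3 g3 = r; equivalently solve M c = r where the columns of M are g1, ..., g3.
Row-reducing the augmented matrix [M | r] gives c = (-4, -1, 3).
Check: -4g1 - g2 + 3g3 = <-9, 13, -12>.

<-4, -1, 3>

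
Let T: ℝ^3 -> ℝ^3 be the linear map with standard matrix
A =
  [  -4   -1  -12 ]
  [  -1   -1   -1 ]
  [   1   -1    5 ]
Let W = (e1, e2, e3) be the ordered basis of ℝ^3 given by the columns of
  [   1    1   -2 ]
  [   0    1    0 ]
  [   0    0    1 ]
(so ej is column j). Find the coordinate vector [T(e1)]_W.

Compute T(e1) = A e1 = [-4, -1, 1] in standard coordinates.
Then write this in W-coordinates: solve for y in y_1 e1 + ... + y_3 e3 = [-4, -1, 1].
This gives y = [-1, -1, 1], which is column 1 of [T]_W.

[-1, -1, 1]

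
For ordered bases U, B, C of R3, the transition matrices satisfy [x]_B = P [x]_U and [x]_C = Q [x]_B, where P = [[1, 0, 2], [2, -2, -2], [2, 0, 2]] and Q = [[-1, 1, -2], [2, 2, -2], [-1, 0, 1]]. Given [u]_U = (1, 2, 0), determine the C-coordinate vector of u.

First [u]_B = P [u]_U = (1, -2, 2).
Then [u]_C = Q [u]_B = (-7, -6, 1).

(-7, -6, 1)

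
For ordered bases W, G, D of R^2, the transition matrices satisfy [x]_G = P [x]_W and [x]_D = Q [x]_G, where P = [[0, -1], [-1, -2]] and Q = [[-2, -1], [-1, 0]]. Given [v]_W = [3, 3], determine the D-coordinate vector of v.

[15, 3]

First [v]_G = P [v]_W = [-3, -9].
Then [v]_D = Q [v]_G = [15, 3].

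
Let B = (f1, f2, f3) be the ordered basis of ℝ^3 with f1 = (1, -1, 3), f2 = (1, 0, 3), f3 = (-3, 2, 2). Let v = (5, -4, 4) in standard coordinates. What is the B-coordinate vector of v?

(2, 0, -1)

[v]_B is the unique c with M c = v, where M has columns f1, ..., f3.
Gaussian elimination on [M | v] yields c = (2, 0, -1).
Check: 2f1 + 0·f2 - f3 = (5, -4, 4).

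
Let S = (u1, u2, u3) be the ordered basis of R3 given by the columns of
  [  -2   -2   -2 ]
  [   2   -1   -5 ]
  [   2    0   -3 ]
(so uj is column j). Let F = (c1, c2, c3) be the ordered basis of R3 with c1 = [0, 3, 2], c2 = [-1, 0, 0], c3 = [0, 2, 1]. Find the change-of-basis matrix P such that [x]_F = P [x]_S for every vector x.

[[2, 1, -1], [2, 2, 2], [-2, -2, -1]]

Column j of P is [uj]_F, since P maps S-coordinates to F-coordinates.
Expressing u1 in F: u1 = 2c1 + 2c2 - 2c3, so column 1 of P is [2, 2, -2].
Doing the same for each uj gives P = [[2, 1, -1], [2, 2, 2], [-2, -2, -1]].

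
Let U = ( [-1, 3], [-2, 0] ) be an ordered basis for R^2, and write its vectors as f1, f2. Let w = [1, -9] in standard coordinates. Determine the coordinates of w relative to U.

[-3, 1]

We seek scalars with c_1 f1 + c_2 f2 = w; equivalently solve M c = w where the columns of M are f1, f2.
System: -c_1 - 2c_2 = 1, 3c_1 + 0c_2 = -9; solving gives c_1 = -3, c_2 = 1.
Check: -3f1 + f2 = [1, -9].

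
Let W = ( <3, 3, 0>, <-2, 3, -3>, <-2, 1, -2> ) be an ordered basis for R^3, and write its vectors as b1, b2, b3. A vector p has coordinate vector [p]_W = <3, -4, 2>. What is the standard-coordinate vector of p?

<13, -1, 8>

By definition p = 3b1 - 4b2 + 2b3.
Summing componentwise gives <13, -1, 8>.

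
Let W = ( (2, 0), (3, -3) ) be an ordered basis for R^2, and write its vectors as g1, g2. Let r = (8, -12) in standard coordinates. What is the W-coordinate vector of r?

(-2, 4)

[r]_W is the unique c with M c = r, where M has columns g1, g2.
System: 2c_1 + 3c_2 = 8, 0c_1 - 3c_2 = -12; solving gives c_1 = -2, c_2 = 4.
Check: -2g1 + 4g2 = (8, -12).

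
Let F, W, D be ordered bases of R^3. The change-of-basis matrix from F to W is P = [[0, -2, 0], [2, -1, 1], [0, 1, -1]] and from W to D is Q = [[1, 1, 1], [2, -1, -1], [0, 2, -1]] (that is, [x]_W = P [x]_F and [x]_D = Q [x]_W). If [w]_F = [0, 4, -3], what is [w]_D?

Apply P to get W-coordinates [-8, -7, 7], then Q to get D-coordinates.
The result is [w]_D = [-8, -16, -21].

[-8, -16, -21]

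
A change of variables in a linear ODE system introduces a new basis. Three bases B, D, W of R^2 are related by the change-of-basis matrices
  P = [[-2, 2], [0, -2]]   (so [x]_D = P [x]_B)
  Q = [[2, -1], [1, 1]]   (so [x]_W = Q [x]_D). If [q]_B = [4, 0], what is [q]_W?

Apply P to get D-coordinates [-8, 0], then Q to get W-coordinates.
The result is [q]_W = [-16, -8].

[-16, -8]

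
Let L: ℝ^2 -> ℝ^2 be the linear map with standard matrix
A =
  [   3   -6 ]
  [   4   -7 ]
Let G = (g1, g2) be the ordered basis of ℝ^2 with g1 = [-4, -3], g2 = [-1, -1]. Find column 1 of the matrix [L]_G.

Column 1 of [L]_G is the G-coordinate vector of L(g1).
In standard coordinates L(g1) = A g1 = [6, 5].
Converting to G: [6, 5] = -g1 - 2g2, so the coordinate vector is [-1, -2].

[-1, -2]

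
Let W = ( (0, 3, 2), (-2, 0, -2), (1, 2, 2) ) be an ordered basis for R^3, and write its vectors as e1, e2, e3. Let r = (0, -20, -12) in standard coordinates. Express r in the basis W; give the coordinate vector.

[r]_W is the unique c with M c = r, where M has columns e1, ..., e3.
Row-reducing the augmented matrix [M | r] gives c = (-4, -2, -4).
Check: -4e1 - 2e2 - 4e3 = (0, -20, -12).

(-4, -2, -4)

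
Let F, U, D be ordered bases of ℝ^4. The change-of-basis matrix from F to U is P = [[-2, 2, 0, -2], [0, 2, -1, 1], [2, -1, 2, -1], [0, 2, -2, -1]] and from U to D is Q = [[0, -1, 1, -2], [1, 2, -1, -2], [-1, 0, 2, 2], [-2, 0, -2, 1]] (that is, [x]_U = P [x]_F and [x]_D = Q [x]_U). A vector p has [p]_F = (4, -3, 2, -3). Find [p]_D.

(43, -34, 30, -27)

First [p]_U = P [p]_F = (-8, -11, 18, -7).
Then [p]_D = Q [p]_U = (43, -34, 30, -27).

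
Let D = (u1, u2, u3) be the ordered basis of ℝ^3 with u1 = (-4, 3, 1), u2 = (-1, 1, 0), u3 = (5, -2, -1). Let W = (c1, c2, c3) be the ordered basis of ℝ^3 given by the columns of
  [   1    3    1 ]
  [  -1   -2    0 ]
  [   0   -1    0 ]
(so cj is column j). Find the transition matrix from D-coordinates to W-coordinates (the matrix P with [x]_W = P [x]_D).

[[-1, -1, 0], [-1, 0, 1], [0, 0, 2]]

Column j of P is [uj]_W, since P maps D-coordinates to W-coordinates.
Expressing u1 in W: u1 = -c1 - c2 + 0·c3, so column 1 of P is (-1, -1, 0).
Doing the same for each uj gives P = [[-1, -1, 0], [-1, 0, 1], [0, 0, 2]].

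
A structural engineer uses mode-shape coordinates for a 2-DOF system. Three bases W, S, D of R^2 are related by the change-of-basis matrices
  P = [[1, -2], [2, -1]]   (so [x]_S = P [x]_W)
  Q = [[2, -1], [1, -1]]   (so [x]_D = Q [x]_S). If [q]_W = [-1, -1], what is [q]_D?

First [q]_S = P [q]_W = [1, -1].
Then [q]_D = Q [q]_S = [3, 2].

[3, 2]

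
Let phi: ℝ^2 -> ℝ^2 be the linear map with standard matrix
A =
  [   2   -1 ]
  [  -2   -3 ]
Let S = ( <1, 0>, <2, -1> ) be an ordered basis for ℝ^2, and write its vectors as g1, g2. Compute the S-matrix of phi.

The j-th column of [phi]_S is [phi(gj)]_S.
phi(g1) = A g1 = <2, -2> = -2g1 + 2g2, so column 1 is <-2, 2>.
Repeating for g2 and assembling the columns gives [[-2, 3], [2, 1]].

[[-2, 3], [2, 1]]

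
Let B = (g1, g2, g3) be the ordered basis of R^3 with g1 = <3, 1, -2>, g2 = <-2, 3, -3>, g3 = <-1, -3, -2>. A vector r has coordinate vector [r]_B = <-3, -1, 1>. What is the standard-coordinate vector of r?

r = M [r]_B, where M has columns g1, ..., g3.
Carrying out the matrix-vector product, r = <-8, -9, 7>.

<-8, -9, 7>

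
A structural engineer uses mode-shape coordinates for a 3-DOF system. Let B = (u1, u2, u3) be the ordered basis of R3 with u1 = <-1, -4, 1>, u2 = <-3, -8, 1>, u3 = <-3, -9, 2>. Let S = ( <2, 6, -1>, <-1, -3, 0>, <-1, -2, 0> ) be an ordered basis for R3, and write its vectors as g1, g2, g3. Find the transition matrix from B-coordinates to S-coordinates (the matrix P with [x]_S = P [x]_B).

[[-1, -1, -2], [0, 0, -1], [-1, 1, 0]]

Take x = uj: its B-coordinates are the j-th standard unit vector, so P e_j — column j of P — equals [uj]_S.
u1 = -g1 + 0·g2 - g3, giving column 1 = <-1, 0, -1>; repeating for each j gives P = [[-1, -1, -2], [0, 0, -1], [-1, 1, 0]].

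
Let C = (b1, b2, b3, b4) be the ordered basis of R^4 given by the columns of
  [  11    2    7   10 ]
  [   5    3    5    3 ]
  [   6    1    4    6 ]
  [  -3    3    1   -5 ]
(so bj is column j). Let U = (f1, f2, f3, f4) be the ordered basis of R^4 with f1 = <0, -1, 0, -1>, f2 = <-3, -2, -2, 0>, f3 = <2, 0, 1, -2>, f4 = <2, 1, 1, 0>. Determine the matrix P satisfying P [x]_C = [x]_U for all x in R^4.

Column j of P is [bj]_U, since P maps C-coordinates to U-coordinates.
Expressing b1 in U: b1 = -f1 - f2 + 2f3 + 2f4, so column 1 of P is <-1, -1, 2, 2>.
Doing the same for each bj gives P = [[-1, -1, -1, 1], [-1, 0, -1, -2], [2, -1, 0, 2], [2, 2, 2, 0]].

[[-1, -1, -1, 1], [-1, 0, -1, -2], [2, -1, 0, 2], [2, 2, 2, 0]]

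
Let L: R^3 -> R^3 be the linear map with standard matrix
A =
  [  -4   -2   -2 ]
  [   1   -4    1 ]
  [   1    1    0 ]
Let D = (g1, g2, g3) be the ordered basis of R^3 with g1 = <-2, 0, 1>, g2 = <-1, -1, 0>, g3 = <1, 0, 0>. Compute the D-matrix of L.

The j-th column of [L]_D is [L(gj)]_D.
L(g1) = A g1 = <6, -1, -2> = -2g1 + g2 + 3g3, so column 1 is <-2, 1, 3>.
Repeating for g2, g3 and assembling the columns gives [[-2, -2, 1], [1, -3, -1], [3, -1, -3]].

[[-2, -2, 1], [1, -3, -1], [3, -1, -3]]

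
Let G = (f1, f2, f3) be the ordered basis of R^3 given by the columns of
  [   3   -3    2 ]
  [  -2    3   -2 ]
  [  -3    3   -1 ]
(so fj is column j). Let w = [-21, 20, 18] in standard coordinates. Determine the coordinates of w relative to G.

Write w = c_1 f1 + ... + c_3 f3 and solve for the c_i.
Gaussian elimination on [M | w] yields c = (-1, 4, -3).
Check: -f1 + 4f2 - 3f3 = [-21, 20, 18].

[-1, 4, -3]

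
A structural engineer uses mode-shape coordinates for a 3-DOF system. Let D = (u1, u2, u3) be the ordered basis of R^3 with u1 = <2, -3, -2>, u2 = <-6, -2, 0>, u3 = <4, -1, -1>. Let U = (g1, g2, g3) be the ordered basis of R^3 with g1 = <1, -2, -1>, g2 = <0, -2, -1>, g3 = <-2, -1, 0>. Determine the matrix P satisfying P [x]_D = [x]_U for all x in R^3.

Column j of P is [uj]_U, since P maps D-coordinates to U-coordinates.
Expressing u1 in U: u1 = 0·g1 + 2g2 - g3, so column 1 of P is <0, 2, -1>.
Doing the same for each uj gives P = [[0, -2, 2], [2, 2, -1], [-1, 2, -1]].

[[0, -2, 2], [2, 2, -1], [-1, 2, -1]]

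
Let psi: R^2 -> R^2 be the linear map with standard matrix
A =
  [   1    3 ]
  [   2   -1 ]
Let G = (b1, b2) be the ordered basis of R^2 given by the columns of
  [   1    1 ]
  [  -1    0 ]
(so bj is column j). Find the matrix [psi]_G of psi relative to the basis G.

Let P have columns b1, b2. Then [psi]_G = P^(-1) A P.
Here det P = 1, so P^(-1) is integer; computing A P first and then P^(-1)(A P) gives [[-3, -2], [1, 3]].

[[-3, -2], [1, 3]]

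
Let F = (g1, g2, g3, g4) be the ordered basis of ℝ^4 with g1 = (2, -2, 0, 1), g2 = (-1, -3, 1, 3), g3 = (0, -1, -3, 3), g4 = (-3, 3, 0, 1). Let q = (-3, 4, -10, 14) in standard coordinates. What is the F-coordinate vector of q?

(4, -1, 3, 4)

[q]_F is the unique c with M c = q, where M has columns g1, ..., g4.
Solving this 4x4 system gives c = (4, -1, 3, 4).
Check: 4g1 - g2 + 3g3 + 4g4 = (-3, 4, -10, 14).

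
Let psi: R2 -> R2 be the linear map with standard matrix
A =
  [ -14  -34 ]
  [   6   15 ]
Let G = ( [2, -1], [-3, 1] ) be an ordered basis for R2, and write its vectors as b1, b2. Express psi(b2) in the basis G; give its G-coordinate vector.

[1, -2]

Column 2 of [psi]_G is the G-coordinate vector of psi(b2).
In standard coordinates psi(b2) = A b2 = [8, -3].
Converting to G: [8, -3] = b1 - 2b2, so the coordinate vector is [1, -2].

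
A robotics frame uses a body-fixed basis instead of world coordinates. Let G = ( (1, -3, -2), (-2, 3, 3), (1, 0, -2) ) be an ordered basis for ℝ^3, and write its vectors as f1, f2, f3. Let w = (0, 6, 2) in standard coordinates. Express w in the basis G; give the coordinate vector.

Write w = c_1 f1 + ... + c_3 f3 and solve for the c_i.
Solving this 3x3 system gives c = (-4, -2, 0).
Check: -4f1 - 2f2 + 0·f3 = (0, 6, 2).

(-4, -2, 0)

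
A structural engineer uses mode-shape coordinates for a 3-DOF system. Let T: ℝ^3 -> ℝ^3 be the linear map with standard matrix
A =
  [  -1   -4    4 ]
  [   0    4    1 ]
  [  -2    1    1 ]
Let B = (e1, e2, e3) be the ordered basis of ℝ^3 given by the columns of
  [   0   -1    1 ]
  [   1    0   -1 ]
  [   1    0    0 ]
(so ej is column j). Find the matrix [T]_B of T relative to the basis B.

With P the matrix whose columns are e1, ..., e3, [T]_B = P^(-1) A P.
Column by column: T(e1) = A e1 = <0, 5, 2>; its B-coordinates <2, -3, -3> give column 1.
Continuing for each basis vector yields [T]_B = [[2, 2, -3], [-3, 1, -2], [-3, 2, 1]].

[[2, 2, -3], [-3, 1, -2], [-3, 2, 1]]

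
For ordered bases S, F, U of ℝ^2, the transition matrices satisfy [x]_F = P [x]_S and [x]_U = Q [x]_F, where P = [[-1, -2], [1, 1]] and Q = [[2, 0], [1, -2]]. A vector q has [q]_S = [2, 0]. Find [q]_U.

[-4, -6]

First [q]_F = P [q]_S = [-2, 2].
Then [q]_U = Q [q]_F = [-4, -6].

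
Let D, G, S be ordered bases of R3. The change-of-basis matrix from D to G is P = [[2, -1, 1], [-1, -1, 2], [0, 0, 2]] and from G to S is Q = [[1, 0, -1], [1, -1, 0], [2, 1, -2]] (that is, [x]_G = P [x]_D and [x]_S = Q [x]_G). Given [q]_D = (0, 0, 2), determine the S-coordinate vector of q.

(-2, -2, 0)

First [q]_G = P [q]_D = (2, 4, 4).
Then [q]_S = Q [q]_G = (-2, -2, 0).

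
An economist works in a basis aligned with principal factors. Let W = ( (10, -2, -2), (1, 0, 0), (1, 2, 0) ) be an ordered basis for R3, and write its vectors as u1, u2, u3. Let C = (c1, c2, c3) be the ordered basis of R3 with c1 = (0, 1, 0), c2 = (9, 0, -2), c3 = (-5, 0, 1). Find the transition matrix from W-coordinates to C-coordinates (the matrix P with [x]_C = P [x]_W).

Take x = uj: its W-coordinates are the j-th standard unit vector, so P e_j — column j of P — equals [uj]_C.
u1 = -2c1 + 0·c2 - 2c3, giving column 1 = (-2, 0, -2); repeating for each j gives P = [[-2, 0, 2], [0, -1, -1], [-2, -2, -2]].

[[-2, 0, 2], [0, -1, -1], [-2, -2, -2]]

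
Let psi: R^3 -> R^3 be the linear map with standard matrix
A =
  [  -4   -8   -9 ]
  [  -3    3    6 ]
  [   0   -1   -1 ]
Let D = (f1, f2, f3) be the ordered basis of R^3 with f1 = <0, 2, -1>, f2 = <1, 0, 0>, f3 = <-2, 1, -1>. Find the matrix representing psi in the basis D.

Let P have columns f1, ..., f3. Then [psi]_D = P^(-1) A P.
Here det P = 1, so P^(-1) is integer; computing A P first and then P^(-1)(A P) gives [[-1, -3, 3], [-3, 2, 3], [2, 3, -3]].

[[-1, -3, 3], [-3, 2, 3], [2, 3, -3]]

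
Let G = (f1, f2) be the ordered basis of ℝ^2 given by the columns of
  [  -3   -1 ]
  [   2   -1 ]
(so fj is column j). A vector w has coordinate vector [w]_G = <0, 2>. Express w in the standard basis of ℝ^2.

The coordinates say w = 0·f1 + 2f2; adding the scaled basis vectors gives <-2, -2>.

<-2, -2>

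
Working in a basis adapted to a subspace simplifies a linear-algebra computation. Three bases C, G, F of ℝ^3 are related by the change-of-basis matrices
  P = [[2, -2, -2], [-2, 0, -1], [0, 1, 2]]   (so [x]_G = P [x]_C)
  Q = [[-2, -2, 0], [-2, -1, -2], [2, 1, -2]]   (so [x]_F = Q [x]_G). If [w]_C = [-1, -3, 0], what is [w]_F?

Apply P to get G-coordinates [4, 2, -3], then Q to get F-coordinates.
The result is [w]_F = [-12, -4, 16].

[-12, -4, 16]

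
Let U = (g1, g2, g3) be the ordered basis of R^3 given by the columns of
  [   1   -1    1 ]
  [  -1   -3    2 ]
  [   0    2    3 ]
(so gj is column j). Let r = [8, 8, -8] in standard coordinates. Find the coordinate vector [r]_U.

[4, -4, 0]

Write r = c_1 g1 + ... + c_3 g3 and solve for the c_i.
Solving this 3x3 system gives c = (4, -4, 0).
Check: 4g1 - 4g2 + 0·g3 = [8, 8, -8].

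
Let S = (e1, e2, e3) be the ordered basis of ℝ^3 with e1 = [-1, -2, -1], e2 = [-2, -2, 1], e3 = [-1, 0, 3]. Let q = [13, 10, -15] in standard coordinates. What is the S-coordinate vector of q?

[-1, -4, -4]

Write q = c_1 e1 + ... + c_3 e3 and solve for the c_i.
Solving this 3x3 system gives c = (-1, -4, -4).
Check: -e1 - 4e2 - 4e3 = [13, 10, -15].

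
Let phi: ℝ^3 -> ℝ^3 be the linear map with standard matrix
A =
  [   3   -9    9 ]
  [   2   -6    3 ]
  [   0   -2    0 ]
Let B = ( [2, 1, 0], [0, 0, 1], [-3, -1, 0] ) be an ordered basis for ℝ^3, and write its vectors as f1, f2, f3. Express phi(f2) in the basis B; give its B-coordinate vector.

[0, 0, -3]

Compute phi(f2) = A f2 = [9, 3, 0] in standard coordinates.
Then write this in B-coordinates: solve for y in y_1 f1 + ... + y_3 f3 = [9, 3, 0].
This gives y = [0, 0, -3], which is column 2 of [phi]_B.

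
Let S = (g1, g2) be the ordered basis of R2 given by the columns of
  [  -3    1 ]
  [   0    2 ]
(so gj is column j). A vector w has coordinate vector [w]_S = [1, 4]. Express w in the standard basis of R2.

w = M [w]_S, where M has columns g1, g2.
Carrying out the matrix-vector product, w = [1, 8].

[1, 8]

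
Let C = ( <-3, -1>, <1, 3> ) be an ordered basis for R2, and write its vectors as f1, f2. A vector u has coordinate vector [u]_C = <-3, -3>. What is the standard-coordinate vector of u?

<6, -6>

u = M [u]_C, where M has columns f1, f2.
Carrying out the matrix-vector product, u = <6, -6>.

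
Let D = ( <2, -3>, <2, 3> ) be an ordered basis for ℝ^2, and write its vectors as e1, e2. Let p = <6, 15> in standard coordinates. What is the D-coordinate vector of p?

<-1, 4>

Write p = c_1 e1 + c_2 e2 and solve for the c_i.
System: 2c_1 + 2c_2 = 6, -3c_1 + 3c_2 = 15; solving gives c_1 = -1, c_2 = 4.
Check: -e1 + 4e2 = <6, 15>.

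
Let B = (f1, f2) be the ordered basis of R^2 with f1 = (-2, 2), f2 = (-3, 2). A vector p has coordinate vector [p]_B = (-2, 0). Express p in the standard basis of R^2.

(4, -4)

By definition p = -2f1 + 0·f2.
Summing componentwise gives (4, -4).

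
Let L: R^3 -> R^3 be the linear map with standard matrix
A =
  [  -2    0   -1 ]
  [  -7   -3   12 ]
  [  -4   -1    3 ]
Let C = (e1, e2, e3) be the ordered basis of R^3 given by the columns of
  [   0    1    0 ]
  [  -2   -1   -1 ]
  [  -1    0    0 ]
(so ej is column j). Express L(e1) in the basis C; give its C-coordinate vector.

(1, 1, 3)

Compute L(e1) = A e1 = (1, -6, -1) in standard coordinates.
Then write this in C-coordinates: solve for y in y_1 e1 + ... + y_3 e3 = (1, -6, -1).
This gives y = (1, 1, 3), which is column 1 of [L]_C.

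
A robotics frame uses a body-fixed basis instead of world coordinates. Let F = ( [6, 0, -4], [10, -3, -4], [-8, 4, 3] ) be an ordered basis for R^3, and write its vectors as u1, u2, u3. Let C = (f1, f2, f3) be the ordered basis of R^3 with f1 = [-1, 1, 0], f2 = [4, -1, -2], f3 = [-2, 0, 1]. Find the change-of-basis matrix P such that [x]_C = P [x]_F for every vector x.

Column j of P is [uj]_C, since P maps F-coordinates to C-coordinates.
Expressing u1 in C: u1 = 2f1 + 2f2 + 0·f3, so column 1 of P is [2, 2, 0].
Doing the same for each uj gives P = [[2, -2, 2], [2, 1, -2], [0, -2, -1]].

[[2, -2, 2], [2, 1, -2], [0, -2, -1]]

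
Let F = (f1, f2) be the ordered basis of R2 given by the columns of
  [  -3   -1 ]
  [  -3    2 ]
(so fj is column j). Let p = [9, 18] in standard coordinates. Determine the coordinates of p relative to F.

[-4, 3]

[p]_F is the unique c with M c = p, where M has columns f1, f2.
System: -3c_1 - c_2 = 9, -3c_1 + 2c_2 = 18; solving gives c_1 = -4, c_2 = 3.
Check: -4f1 + 3f2 = [9, 18].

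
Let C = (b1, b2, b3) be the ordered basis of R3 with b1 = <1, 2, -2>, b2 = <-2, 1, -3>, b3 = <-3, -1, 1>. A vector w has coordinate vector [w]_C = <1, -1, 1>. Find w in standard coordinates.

The coordinates say w = b1 - b2 + b3; adding the scaled basis vectors gives <0, 0, 2>.

<0, 0, 2>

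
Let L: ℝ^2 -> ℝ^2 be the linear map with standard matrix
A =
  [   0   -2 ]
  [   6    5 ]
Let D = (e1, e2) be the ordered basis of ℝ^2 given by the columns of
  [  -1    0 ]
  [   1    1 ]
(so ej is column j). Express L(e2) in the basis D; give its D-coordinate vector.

Compute L(e2) = A e2 = (-2, 5) in standard coordinates.
Then write this in D-coordinates: solve for y in y_1 e1 + y_2 e2 = (-2, 5).
This gives y = (2, 3), which is column 2 of [L]_D.

(2, 3)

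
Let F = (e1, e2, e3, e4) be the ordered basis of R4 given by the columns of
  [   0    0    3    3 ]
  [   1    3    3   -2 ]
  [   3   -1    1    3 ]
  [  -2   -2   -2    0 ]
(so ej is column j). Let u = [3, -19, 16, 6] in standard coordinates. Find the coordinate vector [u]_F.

We seek scalars with c_1 e1 + ... + c_4 e4 = u; equivalently solve M c = u where the columns of M are e1, ..., e4.
Row-reducing the augmented matrix [M | u] gives c = (2, -3, -2, 3).
Check: 2e1 - 3e2 - 2e3 + 3e4 = [3, -19, 16, 6].

[2, -3, -2, 3]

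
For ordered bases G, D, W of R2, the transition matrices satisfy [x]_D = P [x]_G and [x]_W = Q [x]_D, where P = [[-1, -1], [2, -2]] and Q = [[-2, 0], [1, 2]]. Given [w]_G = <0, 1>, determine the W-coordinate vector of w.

<2, -5>

Apply P to get D-coordinates <-1, -2>, then Q to get W-coordinates.
The result is [w]_W = <2, -5>.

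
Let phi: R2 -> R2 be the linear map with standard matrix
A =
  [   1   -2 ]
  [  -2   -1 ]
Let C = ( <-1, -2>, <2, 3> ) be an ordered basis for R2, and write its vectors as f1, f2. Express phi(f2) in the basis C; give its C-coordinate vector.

<2, -1>

Compute phi(f2) = A f2 = <-4, -7> in standard coordinates.
Then write this in C-coordinates: solve for y in y_1 f1 + y_2 f2 = <-4, -7>.
This gives y = <2, -1>, which is column 2 of [phi]_C.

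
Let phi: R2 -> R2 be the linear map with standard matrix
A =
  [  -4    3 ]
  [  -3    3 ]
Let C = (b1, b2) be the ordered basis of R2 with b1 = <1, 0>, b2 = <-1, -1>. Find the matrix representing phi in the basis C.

Let P have columns b1, b2. Then [phi]_C = P^(-1) A P.
Here det P = -1, so P^(-1) is integer; computing A P first and then P^(-1)(A P) gives [[-1, 1], [3, 0]].

[[-1, 1], [3, 0]]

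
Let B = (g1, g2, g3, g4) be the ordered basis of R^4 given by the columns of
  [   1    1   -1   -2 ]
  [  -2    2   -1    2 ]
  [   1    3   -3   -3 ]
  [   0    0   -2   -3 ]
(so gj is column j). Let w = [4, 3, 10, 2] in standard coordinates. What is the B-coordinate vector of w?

[1, 2, -1, 0]

[w]_B is the unique c with M c = w, where M has columns g1, ..., g4.
Gaussian elimination on [M | w] yields c = (1, 2, -1, 0).
Check: g1 + 2g2 - g3 + 0·g4 = [4, 3, 10, 2].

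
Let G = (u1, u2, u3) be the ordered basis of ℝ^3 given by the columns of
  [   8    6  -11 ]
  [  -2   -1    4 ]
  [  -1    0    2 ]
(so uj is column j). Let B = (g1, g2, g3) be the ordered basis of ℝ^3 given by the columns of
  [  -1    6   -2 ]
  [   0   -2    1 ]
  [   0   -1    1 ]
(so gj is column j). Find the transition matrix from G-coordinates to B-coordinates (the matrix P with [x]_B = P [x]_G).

Column j of P is [uj]_B, since P maps G-coordinates to B-coordinates.
Expressing u1 in B: u1 = -2g1 + g2 + 0·g3, so column 1 of P is <-2, 1, 0>.
Doing the same for each uj gives P = [[-2, -2, -1], [1, 1, -2], [0, 1, 0]].

[[-2, -2, -1], [1, 1, -2], [0, 1, 0]]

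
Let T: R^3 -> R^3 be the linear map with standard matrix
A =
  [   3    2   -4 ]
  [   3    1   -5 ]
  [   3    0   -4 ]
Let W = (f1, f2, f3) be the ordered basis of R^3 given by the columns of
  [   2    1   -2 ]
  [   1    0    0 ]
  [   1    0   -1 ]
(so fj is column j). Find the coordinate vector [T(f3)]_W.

[-1, 2, 1]

Compute T(f3) = A f3 = [-2, -1, -2] in standard coordinates.
Then write this in W-coordinates: solve for y in y_1 f1 + ... + y_3 f3 = [-2, -1, -2].
This gives y = [-1, 2, 1], which is column 3 of [T]_W.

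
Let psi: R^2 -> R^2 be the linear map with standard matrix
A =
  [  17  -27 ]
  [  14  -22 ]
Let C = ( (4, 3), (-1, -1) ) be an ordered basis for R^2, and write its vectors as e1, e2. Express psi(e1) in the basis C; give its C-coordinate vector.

(-3, 1)

Compute psi(e1) = A e1 = (-13, -10) in standard coordinates.
Then write this in C-coordinates: solve for y in y_1 e1 + y_2 e2 = (-13, -10).
This gives y = (-3, 1), which is column 1 of [psi]_C.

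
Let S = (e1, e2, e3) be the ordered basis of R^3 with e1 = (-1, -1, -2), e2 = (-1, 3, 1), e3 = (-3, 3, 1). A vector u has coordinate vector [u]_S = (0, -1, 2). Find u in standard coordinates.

(-5, 3, 1)

u = M [u]_S, where M has columns e1, ..., e3.
Carrying out the matrix-vector product, u = (-5, 3, 1).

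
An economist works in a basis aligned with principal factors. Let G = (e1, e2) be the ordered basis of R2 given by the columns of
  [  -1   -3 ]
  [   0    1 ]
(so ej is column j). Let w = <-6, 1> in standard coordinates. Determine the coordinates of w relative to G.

We seek scalars with c_1 e1 + c_2 e2 = w; equivalently solve M c = w where the columns of M are e1, e2.
System: -c_1 - 3c_2 = -6, 0c_1 + c_2 = 1; solving gives c_1 = 3, c_2 = 1.
Check: 3e1 + e2 = <-6, 1>.

<3, 1>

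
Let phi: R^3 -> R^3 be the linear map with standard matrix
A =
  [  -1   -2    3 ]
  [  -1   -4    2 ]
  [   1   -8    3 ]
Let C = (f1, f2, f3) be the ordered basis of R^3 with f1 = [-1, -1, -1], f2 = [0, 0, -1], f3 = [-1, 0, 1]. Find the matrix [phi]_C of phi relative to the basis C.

[[-3, 2, -3], [2, 2, 0], [3, 1, -1]]

With P the matrix whose columns are f1, ..., f3, [phi]_C = P^(-1) A P.
Column by column: phi(f1) = A f1 = [0, 3, 4]; its C-coordinates [-3, 2, 3] give column 1.
Continuing for each basis vector yields [phi]_C = [[-3, 2, -3], [2, 2, 0], [3, 1, -1]].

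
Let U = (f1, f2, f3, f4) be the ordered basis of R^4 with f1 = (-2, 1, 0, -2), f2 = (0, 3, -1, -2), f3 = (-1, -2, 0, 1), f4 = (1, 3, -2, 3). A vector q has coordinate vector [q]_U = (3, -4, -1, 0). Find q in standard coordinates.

(-5, -7, 4, 1)

By definition q = 3f1 - 4f2 - f3 + 0·f4.
Summing componentwise gives (-5, -7, 4, 1).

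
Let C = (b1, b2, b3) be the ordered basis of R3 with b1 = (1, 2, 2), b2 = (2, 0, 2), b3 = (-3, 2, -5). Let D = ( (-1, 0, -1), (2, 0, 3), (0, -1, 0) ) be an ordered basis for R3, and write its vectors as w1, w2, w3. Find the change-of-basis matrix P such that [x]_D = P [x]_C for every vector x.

Column j of P is [bj]_D, since P maps C-coordinates to D-coordinates.
Expressing b1 in D: b1 = w1 + w2 - 2w3, so column 1 of P is (1, 1, -2).
Doing the same for each bj gives P = [[1, -2, -1], [1, 0, -2], [-2, 0, -2]].

[[1, -2, -1], [1, 0, -2], [-2, 0, -2]]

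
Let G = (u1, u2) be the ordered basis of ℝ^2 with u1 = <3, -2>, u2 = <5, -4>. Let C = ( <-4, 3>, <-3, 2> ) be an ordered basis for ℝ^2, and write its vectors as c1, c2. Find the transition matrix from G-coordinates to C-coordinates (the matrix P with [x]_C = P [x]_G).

Let M have columns uj and N have columns cj. Then for every x, N [x]_C = x = M [x]_G, so P = N^(-1) M.
Since det N = 1, N^(-1) has integer entries; multiplying gives P = [[0, -2], [-1, 1]].

[[0, -2], [-1, 1]]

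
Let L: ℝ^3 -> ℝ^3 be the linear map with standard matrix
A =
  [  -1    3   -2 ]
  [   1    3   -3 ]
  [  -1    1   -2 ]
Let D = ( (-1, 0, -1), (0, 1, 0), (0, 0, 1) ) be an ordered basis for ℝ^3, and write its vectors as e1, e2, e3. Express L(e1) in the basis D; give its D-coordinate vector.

(-3, 2, 0)

Column 1 of [L]_D is the D-coordinate vector of L(e1).
In standard coordinates L(e1) = A e1 = (3, 2, 3).
Converting to D: (3, 2, 3) = -3e1 + 2e2 + 0·e3, so the coordinate vector is (-3, 2, 0).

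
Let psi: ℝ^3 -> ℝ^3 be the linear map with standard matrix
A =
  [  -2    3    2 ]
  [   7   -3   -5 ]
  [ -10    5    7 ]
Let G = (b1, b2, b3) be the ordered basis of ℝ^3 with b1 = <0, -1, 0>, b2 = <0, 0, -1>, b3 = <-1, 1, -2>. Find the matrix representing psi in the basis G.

[[0, -3, -1], [-1, 3, 1], [3, 2, -1]]

Let P have columns b1, ..., b3. Then [psi]_G = P^(-1) A P.
Here det P = -1, so P^(-1) is integer; computing A P first and then P^(-1)(A P) gives [[0, -3, -1], [-1, 3, 1], [3, 2, -1]].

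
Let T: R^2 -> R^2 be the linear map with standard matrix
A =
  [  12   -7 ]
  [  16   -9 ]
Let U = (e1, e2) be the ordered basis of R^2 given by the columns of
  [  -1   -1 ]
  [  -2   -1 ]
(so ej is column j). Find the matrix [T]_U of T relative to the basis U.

With P the matrix whose columns are e1, e2, [T]_U = P^(-1) A P.
Column by column: T(e1) = A e1 = (2, 2); its U-coordinates (0, -2) give column 1.
Continuing for each basis vector yields [T]_U = [[0, 2], [-2, 3]].

[[0, 2], [-2, 3]]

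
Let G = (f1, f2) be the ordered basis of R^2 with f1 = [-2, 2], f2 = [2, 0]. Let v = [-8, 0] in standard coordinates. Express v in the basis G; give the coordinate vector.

[v]_G is the unique c with M c = v, where M has columns f1, f2.
System: -2c_1 + 2c_2 = -8, 2c_1 + 0c_2 = 0; solving gives c_1 = 0, c_2 = -4.
Check: 0·f1 - 4f2 = [-8, 0].

[0, -4]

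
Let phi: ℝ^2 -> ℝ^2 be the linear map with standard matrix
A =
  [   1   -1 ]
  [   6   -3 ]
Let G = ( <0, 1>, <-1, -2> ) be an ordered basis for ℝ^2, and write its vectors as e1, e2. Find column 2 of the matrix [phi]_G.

Compute phi(e2) = A e2 = <1, 0> in standard coordinates.
Then write this in G-coordinates: solve for y in y_1 e1 + y_2 e2 = <1, 0>.
This gives y = <-2, -1>, which is column 2 of [phi]_G.

<-2, -1>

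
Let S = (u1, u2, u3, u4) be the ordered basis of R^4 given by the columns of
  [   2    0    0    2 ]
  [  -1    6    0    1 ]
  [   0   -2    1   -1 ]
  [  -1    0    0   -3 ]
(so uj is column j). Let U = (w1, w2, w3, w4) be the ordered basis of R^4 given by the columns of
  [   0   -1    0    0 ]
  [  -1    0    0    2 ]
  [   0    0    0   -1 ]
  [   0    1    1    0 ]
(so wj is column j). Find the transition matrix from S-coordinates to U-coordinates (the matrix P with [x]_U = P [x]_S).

Take x = uj: its S-coordinates are the j-th standard unit vector, so P e_j — column j of P — equals [uj]_U.
u1 = w1 - 2w2 + w3 + 0·w4, giving column 1 = <1, -2, 1, 0>; repeating for each j gives P = [[1, -2, -2, 1], [-2, 0, 0, -2], [1, 0, 0, -1], [0, 2, -1, 1]].

[[1, -2, -2, 1], [-2, 0, 0, -2], [1, 0, 0, -1], [0, 2, -1, 1]]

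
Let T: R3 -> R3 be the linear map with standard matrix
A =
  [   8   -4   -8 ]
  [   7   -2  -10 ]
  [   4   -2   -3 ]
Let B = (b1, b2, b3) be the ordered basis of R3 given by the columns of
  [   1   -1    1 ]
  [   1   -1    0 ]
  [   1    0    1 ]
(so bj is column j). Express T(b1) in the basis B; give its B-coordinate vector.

<-2, 3, 1>

Column 1 of [T]_B is the B-coordinate vector of T(b1).
In standard coordinates T(b1) = A b1 = <-4, -5, -1>.
Converting to B: <-4, -5, -1> = -2b1 + 3b2 + b3, so the coordinate vector is <-2, 3, 1>.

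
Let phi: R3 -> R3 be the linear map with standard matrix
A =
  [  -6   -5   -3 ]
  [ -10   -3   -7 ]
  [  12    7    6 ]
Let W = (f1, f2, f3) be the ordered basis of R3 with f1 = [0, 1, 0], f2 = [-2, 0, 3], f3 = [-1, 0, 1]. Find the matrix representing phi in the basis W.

The j-th column of [phi]_W is [phi(fj)]_W.
phi(f1) = A f1 = [-5, -3, 7] = -3f1 + 2f2 + f3, so column 1 is [-3, 2, 1].
Repeating for f2, f3 and assembling the columns gives [[-3, -1, 3], [2, -3, -3], [1, 3, 3]].

[[-3, -1, 3], [2, -3, -3], [1, 3, 3]]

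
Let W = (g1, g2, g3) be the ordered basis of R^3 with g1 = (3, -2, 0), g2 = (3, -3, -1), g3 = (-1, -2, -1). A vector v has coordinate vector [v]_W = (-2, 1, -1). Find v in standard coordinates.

(-2, 3, 0)

The coordinates say v = -2g1 + g2 - g3; adding the scaled basis vectors gives (-2, 3, 0).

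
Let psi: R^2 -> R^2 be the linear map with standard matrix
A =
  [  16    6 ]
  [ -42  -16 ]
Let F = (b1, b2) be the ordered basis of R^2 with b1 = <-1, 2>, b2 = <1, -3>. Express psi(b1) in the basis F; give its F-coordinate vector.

Column 1 of [psi]_F is the F-coordinate vector of psi(b1).
In standard coordinates psi(b1) = A b1 = <-4, 10>.
Converting to F: <-4, 10> = 2b1 - 2b2, so the coordinate vector is <2, -2>.

<2, -2>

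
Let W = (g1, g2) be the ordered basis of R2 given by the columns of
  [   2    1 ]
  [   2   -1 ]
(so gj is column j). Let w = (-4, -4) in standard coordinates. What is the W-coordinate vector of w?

(-2, 0)

[w]_W is the unique c with M c = w, where M has columns g1, g2.
System: 2c_1 + c_2 = -4, 2c_1 - c_2 = -4; solving gives c_1 = -2, c_2 = 0.
Check: -2g1 + 0·g2 = (-4, -4).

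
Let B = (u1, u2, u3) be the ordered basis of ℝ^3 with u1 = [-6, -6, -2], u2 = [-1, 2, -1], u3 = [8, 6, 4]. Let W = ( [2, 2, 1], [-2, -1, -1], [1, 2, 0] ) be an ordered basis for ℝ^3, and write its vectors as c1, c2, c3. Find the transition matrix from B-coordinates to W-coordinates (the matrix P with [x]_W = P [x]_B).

[[0, 1, 2], [2, 2, -2], [-2, 1, 0]]

Take x = uj: its B-coordinates are the j-th standard unit vector, so P e_j — column j of P — equals [uj]_W.
u1 = 0·c1 + 2c2 - 2c3, giving column 1 = [0, 2, -2]; repeating for each j gives P = [[0, 1, 2], [2, 2, -2], [-2, 1, 0]].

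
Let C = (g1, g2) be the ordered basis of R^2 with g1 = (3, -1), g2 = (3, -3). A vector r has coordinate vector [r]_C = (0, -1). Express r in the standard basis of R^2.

r = M [r]_C, where M has columns g1, g2.
Carrying out the matrix-vector product, r = (-3, 3).

(-3, 3)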